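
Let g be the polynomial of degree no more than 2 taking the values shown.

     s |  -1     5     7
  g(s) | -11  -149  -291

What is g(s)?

Write g(s) = as^2 + bs + c. Substituting each data point gives a linear system:
  a - b + c = -11
  25a + 5b + c = -149
  49a + 7b + c = -291
Solving the system yields a = -6, b = 1, c = -4.
So g(s) = -6s^2 + s - 4.
Check: g(5) = -149. ✓

g(s) = -6s^2 + s - 4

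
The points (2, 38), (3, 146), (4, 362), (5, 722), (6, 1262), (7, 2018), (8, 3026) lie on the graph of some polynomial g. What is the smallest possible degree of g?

Forward differences of the values at s = 2, 3, 4, 5, 6, 7, 8:
  g  : 38  146  362  722  1262  2018  3026
  Δ  : 108  216  360  540  756  1008
  Δ^2: 108  144  180  216  252
  Δ^3: 36  36  36  36
  Δ^4: 0  0  0
  Δ^5: 0  0
  Δ^6: 0
The third differences are constant (36) and nonzero, while all higher differences vanish, so the minimal degree is 3.

3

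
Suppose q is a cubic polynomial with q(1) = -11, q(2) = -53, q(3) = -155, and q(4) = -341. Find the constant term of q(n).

Write q(n) = an^3 + bn^2 + cn + d. Substituting each data point gives a linear system:
  a + b + c + d = -11
  8a + 4b + 2c + d = -53
  27a + 9b + 3c + d = -155
  64a + 16b + 4c + d = -341
Solving the system yields a = -4, b = -6, c = 4, d = -5.
So q(n) = -4n^3 - 6n^2 + 4n - 5.
The constant term is -5.

-5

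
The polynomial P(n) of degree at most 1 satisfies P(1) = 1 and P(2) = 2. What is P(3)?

Using the Lagrange interpolation formula with nodes 1, 2:
  L_0(n) = (n - 2) / -1
  L_1(n) = (n - 1) / 1
Then P(n) = 1·L_0(n) + 2·L_1(n).
Expanding and collecting terms gives P(n) = n.
Evaluating at n = 3: P(3) = 3.

3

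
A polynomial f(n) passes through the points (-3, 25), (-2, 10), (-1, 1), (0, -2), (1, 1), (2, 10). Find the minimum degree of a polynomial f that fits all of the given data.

2

Forward differences of the values at n = -3, -2, -1, 0, 1, 2:
  f  : 25  10  1  -2  1  10
  Δ  : -15  -9  -3  3  9
  Δ^2: 6  6  6  6
  Δ^3: 0  0  0
  Δ^4: 0  0
  Δ^5: 0
The second differences are constant (6) and nonzero, while all higher differences vanish, so the minimal degree is 2.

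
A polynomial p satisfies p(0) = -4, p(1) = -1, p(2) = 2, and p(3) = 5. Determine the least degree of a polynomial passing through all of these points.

Forward differences of the values at u = 0, 1, 2, 3:
  p  : -4  -1  2  5
  Δ  : 3  3  3
  Δ^2: 0  0
  Δ^3: 0
The first differences are constant (3) and nonzero, while all higher differences vanish, so the minimal degree is 1.

1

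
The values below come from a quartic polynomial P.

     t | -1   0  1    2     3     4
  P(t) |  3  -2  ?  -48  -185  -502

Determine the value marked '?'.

The 5 known points determine the degree-4 polynomial uniquely.
Write P(t) = at^4 + bt^3 + ct^2 + dt + e. Substituting each data point gives a linear system:
  a - b + c - d + e = 3
  e = -2
  16a + 8b + 4c + 2d + e = -48
  81a + 27b + 9c + 3d + e = -185
  256a + 64b + 16c + 4d + e = -502
Solving the system yields a = -1, b = -4, c = 1, d = -1, e = -2.
So P(t) = -t⁴ - 4t³ + t² - t - 2.
Then P(1) = -7.

-7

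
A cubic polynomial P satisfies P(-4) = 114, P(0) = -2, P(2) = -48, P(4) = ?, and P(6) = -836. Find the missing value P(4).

The 4 known points determine the degree-3 polynomial uniquely.
Write P(x) = ax^3 + bx^2 + cx + d. Substituting each data point gives a linear system:
  -64a + 16b - 4c + d = 114
  d = -2
  8a + 4b + 2c + d = -48
  216a + 36b + 6c + d = -836
Solving the system yields a = -3, b = -5, c = -1, d = -2.
So P(x) = -3x³ - 5x² - x - 2.
Then P(4) = -278.

-278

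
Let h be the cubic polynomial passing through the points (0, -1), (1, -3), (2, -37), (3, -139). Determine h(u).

Write h(u) = au^3 + bu^2 + cu + d. Substituting each data point gives a linear system:
  d = -1
  a + b + c + d = -3
  8a + 4b + 2c + d = -37
  27a + 9b + 3c + d = -139
Solving the system yields a = -6, b = 2, c = 2, d = -1.
So h(u) = -6u^3 + 2u^2 + 2u - 1.
Check: h(1) = -3. ✓

h(u) = -6u^3 + 2u^2 + 2u - 1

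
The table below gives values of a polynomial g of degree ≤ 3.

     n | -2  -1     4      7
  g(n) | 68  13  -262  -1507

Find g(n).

g(n) = -5n^3 + 5n^2 - 5n - 2

Write g(n) = an^3 + bn^2 + cn + d. Substituting each data point gives a linear system:
  -8a + 4b - 2c + d = 68
  -a + b - c + d = 13
  64a + 16b + 4c + d = -262
  343a + 49b + 7c + d = -1507
Solving the system yields a = -5, b = 5, c = -5, d = -2.
So g(n) = -5n^3 + 5n^2 - 5n - 2.
Check: g(7) = -1507. ✓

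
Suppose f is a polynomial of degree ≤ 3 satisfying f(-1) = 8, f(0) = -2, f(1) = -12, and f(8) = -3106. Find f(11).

-8032

Using the Lagrange interpolation formula with nodes -1, 0, 1, 8:
  L_0(u) = u(u - 1)(u - 8) / -18
  L_1(u) = (u + 1)(u - 1)(u - 8) / 8
  L_2(u) = (u + 1)u(u - 8) / -14
  L_3(u) = (u + 1)u(u - 1) / 504
Then f(u) = 8·L_0(u) - 2·L_1(u) - 12·L_2(u) - 3106·L_3(u).
Expanding and collecting terms gives f(u) = -6u^3 - 4u - 2.
Evaluating at u = 11: f(11) = -8032.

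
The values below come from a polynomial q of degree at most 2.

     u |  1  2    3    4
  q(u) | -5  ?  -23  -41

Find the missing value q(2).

On equispaced nodes a degree-2 polynomial has vanishing third forward difference, so
  - q(1) + 3·q(2) - 3·q(3) + q(4) = 0.
Substituting the known values and solving for q(2):
  3·q(2) = -33
  q(2) = -11.

-11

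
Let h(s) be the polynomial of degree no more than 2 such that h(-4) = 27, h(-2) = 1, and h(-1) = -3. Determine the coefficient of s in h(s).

Write h(s) = as^2 + bs + c. Substituting each data point gives a linear system:
  16a - 4b + c = 27
  4a - 2b + c = 1
  a - b + c = -3
Solving the system yields a = 3, b = 5, c = -1.
So h(s) = 3s^2 + 5s - 1.
The coefficient of s is 5.

5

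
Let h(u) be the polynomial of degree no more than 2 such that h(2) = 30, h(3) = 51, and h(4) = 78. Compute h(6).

150

Using the Lagrange interpolation formula with nodes 2, 3, 4:
  L_0(u) = (u - 3)(u - 4) / 2
  L_1(u) = (u - 2)(u - 4) / -1
  L_2(u) = (u - 2)(u - 3) / 2
Then h(u) = 30·L_0(u) + 51·L_1(u) + 78·L_2(u).
Expanding and collecting terms gives h(u) = 3u^2 + 6u + 6.
Evaluating at u = 6: h(6) = 150.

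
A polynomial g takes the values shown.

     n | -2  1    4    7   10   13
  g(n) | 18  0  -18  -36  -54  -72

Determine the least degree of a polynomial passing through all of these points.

1

Forward differences of the values at n = -2, 1, 4, 7, 10, 13:
  g  : 18  0  -18  -36  -54  -72
  Δ  : -18  -18  -18  -18  -18
  Δ^2: 0  0  0  0
  Δ^3: 0  0  0
  Δ^4: 0  0
  Δ^5: 0
The first differences are constant (-18) and nonzero, while all higher differences vanish, so the minimal degree is 1.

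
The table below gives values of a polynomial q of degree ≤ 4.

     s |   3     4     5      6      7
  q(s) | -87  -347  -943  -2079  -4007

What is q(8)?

Forward differences of the values at s = 3, 4, 5, 6, 7:
  q  : -87  -347  -943  -2079  -4007
  Δ  : -260  -596  -1136  -1928
  Δ^2: -336  -540  -792
  Δ^3: -204  -252
  Δ^4: -48
The fourth differences are constant, confirming degree 4.
Interpolating (Newton forward form) and evaluating at s = 8 gives q(8) = -7027.

-7027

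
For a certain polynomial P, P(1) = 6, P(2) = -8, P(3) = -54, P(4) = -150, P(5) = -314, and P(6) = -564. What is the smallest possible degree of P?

Forward differences of the values at u = 1, 2, 3, 4, 5, 6:
  P  : 6  -8  -54  -150  -314  -564
  Δ  : -14  -46  -96  -164  -250
  Δ^2: -32  -50  -68  -86
  Δ^3: -18  -18  -18
  Δ^4: 0  0
  Δ^5: 0
The third differences are constant (-18) and nonzero, while all higher differences vanish, so the minimal degree is 3.

3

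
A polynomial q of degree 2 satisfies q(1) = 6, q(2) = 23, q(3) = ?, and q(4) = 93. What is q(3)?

52

The 3 known points determine the degree-2 polynomial uniquely.
Write q(n) = an^2 + bn + c. Substituting each data point gives a linear system:
  a + b + c = 6
  4a + 2b + c = 23
  16a + 4b + c = 93
Solving the system yields a = 6, b = -1, c = 1.
So q(n) = 6n² - n + 1.
Then q(3) = 52.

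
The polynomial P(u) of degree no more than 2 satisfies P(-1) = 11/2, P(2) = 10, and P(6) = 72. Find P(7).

Write P(u) = au^2 + bu + c. Substituting each data point gives a linear system:
  a - b + c = 11/2
  4a + 2b + c = 10
  36a + 6b + c = 72
Solving the system yields a = 2, b = -1/2, c = 3.
So P(u) = 2u^2 - (1/2)u + 3.
Then P(7) = 195/2.

195/2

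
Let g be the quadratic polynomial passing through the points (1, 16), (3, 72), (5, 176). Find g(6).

246

Using the Lagrange interpolation formula with nodes 1, 3, 5:
  L_0(t) = (t - 3)(t - 5) / 8
  L_1(t) = (t - 1)(t - 5) / -4
  L_2(t) = (t - 1)(t - 3) / 8
Then g(t) = 16·L_0(t) + 72·L_1(t) + 176·L_2(t).
Expanding and collecting terms gives g(t) = 6t² + 4t + 6.
Evaluating at t = 6: g(6) = 246.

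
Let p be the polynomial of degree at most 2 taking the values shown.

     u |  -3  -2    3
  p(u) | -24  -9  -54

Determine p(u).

Write p(u) = au^2 + bu + c. Substituting each data point gives a linear system:
  9a - 3b + c = -24
  4a - 2b + c = -9
  9a + 3b + c = -54
Solving the system yields a = -4, b = -5, c = -3.
So p(u) = -4u^2 - 5u - 3.
Check: p(-3) = -24. ✓

p(u) = -4u^2 - 5u - 3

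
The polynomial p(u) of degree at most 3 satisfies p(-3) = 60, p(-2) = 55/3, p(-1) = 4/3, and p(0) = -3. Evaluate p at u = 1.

-20/3

Forward differences of the values at u = -3, -2, -1, 0:
  p  : 60  55/3  4/3  -3
  Δ  : -125/3  -17  -13/3
  Δ^2: 74/3  38/3
  Δ^3: -12
The third differences are constant, confirming degree 3.
Interpolating (Newton forward form) and evaluating at u = 1 gives p(1) = -20/3.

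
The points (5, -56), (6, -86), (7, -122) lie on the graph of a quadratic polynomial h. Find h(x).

h(x) = -3x^2 + 3x + 4

Write h(x) = ax^2 + bx + c. Substituting each data point gives a linear system:
  25a + 5b + c = -56
  36a + 6b + c = -86
  49a + 7b + c = -122
Solving the system yields a = -3, b = 3, c = 4.
So h(x) = -3x² + 3x + 4.
Check: h(7) = -122. ✓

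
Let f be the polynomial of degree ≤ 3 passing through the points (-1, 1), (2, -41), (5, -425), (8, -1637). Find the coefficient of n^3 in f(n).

-3

Write f(n) = an^3 + bn^2 + cn + d. Substituting each data point gives a linear system:
  -a + b - c + d = 1
  8a + 4b + 2c + d = -41
  125a + 25b + 5c + d = -425
  512a + 64b + 8c + d = -1637
Solving the system yields a = -3, b = -1, c = -4, d = -5.
So f(n) = -3n^3 - n^2 - 4n - 5.
The leading coefficient is -3.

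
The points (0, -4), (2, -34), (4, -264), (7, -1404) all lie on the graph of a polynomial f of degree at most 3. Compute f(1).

Using the Lagrange interpolation formula with nodes 0, 2, 4, 7:
  L_0(t) = (t - 2)(t - 4)(t - 7) / -56
  L_1(t) = t(t - 4)(t - 7) / 20
  L_2(t) = t(t - 2)(t - 7) / -24
  L_3(t) = t(t - 2)(t - 4) / 105
Then f(t) = -4·L_0(t) - 34·L_1(t) - 264·L_2(t) - 1404·L_3(t).
Expanding and collecting terms gives f(t) = -4t^3 - t^2 + 3t - 4.
Evaluating at t = 1: f(1) = -6.

-6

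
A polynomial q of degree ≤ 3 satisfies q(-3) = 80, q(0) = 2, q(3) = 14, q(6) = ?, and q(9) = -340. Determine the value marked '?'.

-46

On equispaced nodes a degree-3 polynomial has vanishing fourth forward difference, so
  q(-3) - 4·q(0) + 6·q(3) - 4·q(6) + q(9) = 0.
Substituting the known values and solving for q(6):
  -4·q(6) = 184
  q(6) = -46.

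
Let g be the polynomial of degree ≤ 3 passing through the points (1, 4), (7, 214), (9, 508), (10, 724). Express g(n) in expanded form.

Write g(n) = an^3 + bn^2 + cn + d. Substituting each data point gives a linear system:
  a + b + c + d = 4
  343a + 49b + 7c + d = 214
  729a + 81b + 9c + d = 508
  1000a + 100b + 10c + d = 724
Solving the system yields a = 1, b = -3, c = 2, d = 4.
So g(n) = n^3 - 3n^2 + 2n + 4.
Check: g(10) = 724. ✓

g(n) = n^3 - 3n^2 + 2n + 4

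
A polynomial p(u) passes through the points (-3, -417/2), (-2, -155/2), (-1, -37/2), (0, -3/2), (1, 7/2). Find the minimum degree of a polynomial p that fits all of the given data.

Forward differences of the values at u = -3, -2, -1, 0, 1:
  p  : -417/2  -155/2  -37/2  -3/2  7/2
  Δ  : 131  59  17  5
  Δ^2: -72  -42  -12
  Δ^3: 30  30
  Δ^4: 0
The third differences are constant (30) and nonzero, while all higher differences vanish, so the minimal degree is 3.

3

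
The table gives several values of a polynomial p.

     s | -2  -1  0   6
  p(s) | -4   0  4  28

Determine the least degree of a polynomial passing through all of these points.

Divided differences on the nodes -2, -1, 0, 6:
  order 0: -4  0  4  28
  order 1: 4  4  4
  order 2: 0  0
  order 3: 0
The order-1 divided differences are all 4 (nonzero) and every higher order vanishes, so the data lies on a polynomial of degree exactly 1.

1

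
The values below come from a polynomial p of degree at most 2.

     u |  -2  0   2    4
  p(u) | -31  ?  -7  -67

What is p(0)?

5

On equispaced nodes a degree-2 polynomial has vanishing third forward difference, so
  - p(-2) + 3·p(0) - 3·p(2) + p(4) = 0.
Substituting the known values and solving for p(0):
  3·p(0) = 15
  p(0) = 5.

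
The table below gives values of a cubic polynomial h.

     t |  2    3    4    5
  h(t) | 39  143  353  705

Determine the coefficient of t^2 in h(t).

-1

Write h(t) = at^3 + bt^2 + ct + d. Substituting each data point gives a linear system:
  8a + 4b + 2c + d = 39
  27a + 9b + 3c + d = 143
  64a + 16b + 4c + d = 353
  125a + 25b + 5c + d = 705
Solving the system yields a = 6, b = -1, c = -5, d = 5.
So h(t) = 6t³ - t² - 5t + 5.
The coefficient of t^2 is -1.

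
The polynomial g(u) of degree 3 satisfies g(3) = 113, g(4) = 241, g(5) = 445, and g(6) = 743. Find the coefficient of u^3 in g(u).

Write g(u) = au^3 + bu^2 + cu + d. Substituting each data point gives a linear system:
  27a + 9b + 3c + d = 113
  64a + 16b + 4c + d = 241
  125a + 25b + 5c + d = 445
  216a + 36b + 6c + d = 743
Solving the system yields a = 3, b = 2, c = 3, d = 5.
So g(u) = 3u^3 + 2u^2 + 3u + 5.
The leading coefficient is 3.

3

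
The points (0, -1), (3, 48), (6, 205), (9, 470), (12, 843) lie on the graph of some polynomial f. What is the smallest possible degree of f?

2

Forward differences of the values at u = 0, 3, 6, 9, 12:
  f  : -1  48  205  470  843
  Δ  : 49  157  265  373
  Δ^2: 108  108  108
  Δ^3: 0  0
  Δ^4: 0
The second differences are constant (108) and nonzero, while all higher differences vanish, so the minimal degree is 2.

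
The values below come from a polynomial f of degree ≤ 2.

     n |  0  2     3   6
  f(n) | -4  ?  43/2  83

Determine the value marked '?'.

9

The 3 known points determine the degree-2 polynomial uniquely.
Write f(n) = an^2 + bn + c. Substituting each data point gives a linear system:
  c = -4
  9a + 3b + c = 43/2
  36a + 6b + c = 83
Solving the system yields a = 2, b = 5/2, c = -4.
So f(n) = 2n² + (5/2)n - 4.
Then f(2) = 9.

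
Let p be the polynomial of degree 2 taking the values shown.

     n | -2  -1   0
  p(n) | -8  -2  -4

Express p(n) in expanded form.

Write p(n) = an^2 + bn + c. Substituting each data point gives a linear system:
  4a - 2b + c = -8
  a - b + c = -2
  c = -4
Solving the system yields a = -4, b = -6, c = -4.
So p(n) = -4n^2 - 6n - 4.
Check: p(0) = -4. ✓

p(n) = -4n^2 - 6n - 4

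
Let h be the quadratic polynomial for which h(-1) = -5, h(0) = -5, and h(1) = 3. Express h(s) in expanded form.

Write h(s) = as^2 + bs + c. Substituting each data point gives a linear system:
  a - b + c = -5
  c = -5
  a + b + c = 3
Solving the system yields a = 4, b = 4, c = -5.
So h(s) = 4s² + 4s - 5.
Check: h(1) = 3. ✓

h(s) = 4s^2 + 4s - 5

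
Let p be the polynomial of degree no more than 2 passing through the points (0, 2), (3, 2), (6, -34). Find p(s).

p(s) = -2s^2 + 6s + 2

Write p(s) = as^2 + bs + c. Substituting each data point gives a linear system:
  c = 2
  9a + 3b + c = 2
  36a + 6b + c = -34
Solving the system yields a = -2, b = 6, c = 2.
So p(s) = -2s^2 + 6s + 2.
Check: p(0) = 2. ✓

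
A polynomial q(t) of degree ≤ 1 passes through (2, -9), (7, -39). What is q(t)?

q(t) = -6t + 3

Using the Lagrange interpolation formula with nodes 2, 7:
  L_0(t) = (t - 7) / -5
  L_1(t) = (t - 2) / 5
Then q(t) = -9·L_0(t) - 39·L_1(t).
Expanding and collecting terms gives q(t) = -6t + 3.
Check: q(2) = -9. ✓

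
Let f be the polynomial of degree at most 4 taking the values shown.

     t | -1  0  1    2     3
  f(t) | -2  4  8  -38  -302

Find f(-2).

-82

Write f(t) = at^4 + bt^3 + ct^2 + dt + e. Substituting each data point gives a linear system:
  a - b + c - d + e = -2
  e = 4
  a + b + c + d + e = 8
  16a + 8b + 4c + 2d + e = -38
  81a + 27b + 9c + 3d + e = -302
Solving the system yields a = -5, b = 2, c = 4, d = 3, e = 4.
So f(t) = -5t⁴ + 2t³ + 4t² + 3t + 4.
Then f(-2) = -82.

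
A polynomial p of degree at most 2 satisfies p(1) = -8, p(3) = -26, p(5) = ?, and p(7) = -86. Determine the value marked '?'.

The 3 known points determine the degree-2 polynomial uniquely.
Write p(s) = as^2 + bs + c. Substituting each data point gives a linear system:
  a + b + c = -8
  9a + 3b + c = -26
  49a + 7b + c = -86
Solving the system yields a = -1, b = -5, c = -2.
So p(s) = -s^2 - 5s - 2.
Then p(5) = -52.

-52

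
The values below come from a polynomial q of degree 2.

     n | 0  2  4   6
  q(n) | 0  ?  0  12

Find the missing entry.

The 3 known points determine the degree-2 polynomial uniquely.
Write q(n) = an^2 + bn + c. Substituting each data point gives a linear system:
  c = 0
  16a + 4b + c = 0
  36a + 6b + c = 12
Solving the system yields a = 1, b = -4, c = 0.
So q(n) = n^2 - 4n.
Then q(2) = -4.

-4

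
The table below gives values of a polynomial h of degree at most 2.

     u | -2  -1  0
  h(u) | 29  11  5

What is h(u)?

h(u) = 6u^2 + 5

Write h(u) = au^2 + bu + c. Substituting each data point gives a linear system:
  4a - 2b + c = 29
  a - b + c = 11
  c = 5
Solving the system yields a = 6, b = 0, c = 5.
So h(u) = 6u^2 + 5.
Check: h(0) = 5. ✓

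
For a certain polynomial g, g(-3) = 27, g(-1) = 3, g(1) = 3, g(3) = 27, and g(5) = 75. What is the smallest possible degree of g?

2

Forward differences of the values at t = -3, -1, 1, 3, 5:
  g  : 27  3  3  27  75
  Δ  : -24  0  24  48
  Δ^2: 24  24  24
  Δ^3: 0  0
  Δ^4: 0
The second differences are constant (24) and nonzero, while all higher differences vanish, so the minimal degree is 2.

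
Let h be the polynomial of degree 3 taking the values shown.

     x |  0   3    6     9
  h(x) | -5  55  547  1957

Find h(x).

h(x) = 3x^3 - 3x^2 + 2x - 5

Using the Lagrange interpolation formula with nodes 0, 3, 6, 9:
  L_0(x) = (x - 3)(x - 6)(x - 9) / -162
  L_1(x) = x(x - 6)(x - 9) / 54
  L_2(x) = x(x - 3)(x - 9) / -54
  L_3(x) = x(x - 3)(x - 6) / 162
Then h(x) = -5·L_0(x) + 55·L_1(x) + 547·L_2(x) + 1957·L_3(x).
Expanding and collecting terms gives h(x) = 3x^3 - 3x^2 + 2x - 5.
Check: h(3) = 55. ✓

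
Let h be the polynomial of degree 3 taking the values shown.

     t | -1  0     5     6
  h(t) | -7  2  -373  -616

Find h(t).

h(t) = -2t^3 - 6t^2 + 5t + 2

Write h(t) = at^3 + bt^2 + ct + d. Substituting each data point gives a linear system:
  -a + b - c + d = -7
  d = 2
  125a + 25b + 5c + d = -373
  216a + 36b + 6c + d = -616
Solving the system yields a = -2, b = -6, c = 5, d = 2.
So h(t) = -2t^3 - 6t^2 + 5t + 2.
Check: h(0) = 2. ✓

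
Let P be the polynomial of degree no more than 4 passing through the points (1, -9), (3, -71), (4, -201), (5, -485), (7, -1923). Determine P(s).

Write P(s) = as^4 + bs^3 + cs^2 + ds + e. Substituting each data point gives a linear system:
  a + b + c + d + e = -9
  81a + 27b + 9c + 3d + e = -71
  256a + 64b + 16c + 4d + e = -201
  625a + 125b + 25c + 5d + e = -485
  2401a + 343b + 49c + 7d + e = -1923
Solving the system yields a = -1, b = 2, c = -4, d = -1, e = -5.
So P(s) = -s⁴ + 2s³ - 4s² - s - 5.
Check: P(5) = -485. ✓

P(s) = -s^4 + 2s^3 - 4s^2 - s - 5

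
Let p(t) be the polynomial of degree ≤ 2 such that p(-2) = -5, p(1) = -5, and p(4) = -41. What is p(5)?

-61

Forward differences of the values at t = -2, 1, 4:
  p  : -5  -5  -41
  Δ  : 0  -36
  Δ^2: -36
The second differences are constant, confirming degree 2.
Interpolating (Newton forward form) and evaluating at t = 5 gives p(5) = -61.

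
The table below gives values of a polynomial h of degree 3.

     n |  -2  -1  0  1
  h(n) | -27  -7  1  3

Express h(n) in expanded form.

h(n) = n^3 - 3n^2 + 4n + 1

Using the Lagrange interpolation formula with nodes -2, -1, 0, 1:
  L_0(n) = (n + 1)n(n - 1) / -6
  L_1(n) = (n + 2)n(n - 1) / 2
  L_2(n) = (n + 2)(n + 1)(n - 1) / -2
  L_3(n) = (n + 2)(n + 1)n / 6
Then h(n) = -27·L_0(n) - 7·L_1(n) + 1·L_2(n) + 3·L_3(n).
Expanding and collecting terms gives h(n) = n^3 - 3n^2 + 4n + 1.
Check: h(0) = 1. ✓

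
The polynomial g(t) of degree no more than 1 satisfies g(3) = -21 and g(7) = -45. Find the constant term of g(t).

-3

Write g(t) = at + b. Substituting each data point gives a linear system:
  3a + b = -21
  7a + b = -45
Solving the system yields a = -6, b = -3.
So g(t) = -6t - 3.
The constant term is -3.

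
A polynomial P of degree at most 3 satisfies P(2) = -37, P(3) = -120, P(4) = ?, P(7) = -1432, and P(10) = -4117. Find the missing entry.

The 4 known points determine the degree-3 polynomial uniquely.
Write P(u) = au^3 + bu^2 + cu + d. Substituting each data point gives a linear system:
  8a + 4b + 2c + d = -37
  27a + 9b + 3c + d = -120
  343a + 49b + 7c + d = -1432
  1000a + 100b + 10c + d = -4117
Solving the system yields a = -4, b = -1, c = -2, d = 3.
So P(u) = -4u^3 - u^2 - 2u + 3.
Then P(4) = -277.

-277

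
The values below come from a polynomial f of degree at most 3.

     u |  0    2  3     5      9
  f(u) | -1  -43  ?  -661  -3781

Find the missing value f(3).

-145

The 4 known points determine the degree-3 polynomial uniquely.
Write f(u) = au^3 + bu^2 + cu + d. Substituting each data point gives a linear system:
  d = -1
  8a + 4b + 2c + d = -43
  125a + 25b + 5c + d = -661
  729a + 81b + 9c + d = -3781
Solving the system yields a = -5, b = -2, c = 3, d = -1.
So f(u) = -5u³ - 2u² + 3u - 1.
Then f(3) = -145.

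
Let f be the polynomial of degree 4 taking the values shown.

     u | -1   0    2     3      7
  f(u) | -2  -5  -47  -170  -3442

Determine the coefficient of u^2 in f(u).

0

Write f(u) = au^4 + bu^3 + cu^2 + du + e. Substituting each data point gives a linear system:
  a - b + c - d + e = -2
  e = -5
  16a + 8b + 4c + 2d + e = -47
  81a + 27b + 9c + 3d + e = -170
  2401a + 343b + 49c + 7d + e = -3442
Solving the system yields a = -1, b = -3, c = 0, d = -1, e = -5.
So f(u) = -u^4 - 3u^3 - u - 5.
The coefficient of u^2 is 0.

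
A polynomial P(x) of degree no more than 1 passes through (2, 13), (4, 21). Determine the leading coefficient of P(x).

4

Write P(x) = ax + b. Substituting each data point gives a linear system:
  2a + b = 13
  4a + b = 21
Solving the system yields a = 4, b = 5.
So P(x) = 4x + 5.
The leading coefficient is 4.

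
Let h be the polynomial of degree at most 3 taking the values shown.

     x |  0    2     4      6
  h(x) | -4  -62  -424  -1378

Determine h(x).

Write h(x) = ax^3 + bx^2 + cx + d. Substituting each data point gives a linear system:
  d = -4
  8a + 4b + 2c + d = -62
  64a + 16b + 4c + d = -424
  216a + 36b + 6c + d = -1378
Solving the system yields a = -6, b = -2, c = -1, d = -4.
So h(x) = -6x³ - 2x² - x - 4.
Check: h(2) = -62. ✓

h(x) = -6x^3 - 2x^2 - x - 4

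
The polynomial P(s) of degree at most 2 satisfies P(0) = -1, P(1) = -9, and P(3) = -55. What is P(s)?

Write P(s) = as^2 + bs + c. Substituting each data point gives a linear system:
  c = -1
  a + b + c = -9
  9a + 3b + c = -55
Solving the system yields a = -5, b = -3, c = -1.
So P(s) = -5s² - 3s - 1.
Check: P(1) = -9. ✓

P(s) = -5s^2 - 3s - 1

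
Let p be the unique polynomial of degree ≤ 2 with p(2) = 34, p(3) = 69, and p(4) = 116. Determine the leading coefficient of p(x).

6

Write p(x) = ax^2 + bx + c. Substituting each data point gives a linear system:
  4a + 2b + c = 34
  9a + 3b + c = 69
  16a + 4b + c = 116
Solving the system yields a = 6, b = 5, c = 0.
So p(x) = 6x² + 5x.
The leading coefficient is 6.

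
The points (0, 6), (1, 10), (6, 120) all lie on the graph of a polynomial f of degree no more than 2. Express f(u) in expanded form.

Write f(u) = au^2 + bu + c. Substituting each data point gives a linear system:
  c = 6
  a + b + c = 10
  36a + 6b + c = 120
Solving the system yields a = 3, b = 1, c = 6.
So f(u) = 3u^2 + u + 6.
Check: f(0) = 6. ✓

f(u) = 3u^2 + u + 6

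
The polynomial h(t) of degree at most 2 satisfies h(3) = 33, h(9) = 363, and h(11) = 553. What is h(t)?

h(t) = 5t^2 - 5t + 3

Write h(t) = at^2 + bt + c. Substituting each data point gives a linear system:
  9a + 3b + c = 33
  81a + 9b + c = 363
  121a + 11b + c = 553
Solving the system yields a = 5, b = -5, c = 3.
So h(t) = 5t² - 5t + 3.
Check: h(9) = 363. ✓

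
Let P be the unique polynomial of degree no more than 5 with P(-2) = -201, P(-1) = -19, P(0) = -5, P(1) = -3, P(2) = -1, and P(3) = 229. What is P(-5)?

-13035

Write P(n) = an^5 + bn^4 + cn^3 + dn^2 + en + k. Substituting each data point gives a linear system:
  -32a + 16b - 8c + 4d - 2e + k = -201
  -a + b - c + d - e + k = -19
  k = -5
  a + b + c + d + e + k = -3
  32a + 16b + 8c + 4d + 2e + k = -1
  243a + 81b + 27c + 9d + 3e + k = 229
Solving the system yields a = 3, b = -6, c = -1, d = 0, e = 6, k = -5.
So P(n) = 3n^5 - 6n^4 - n^3 + 6n - 5.
Then P(-5) = -13035.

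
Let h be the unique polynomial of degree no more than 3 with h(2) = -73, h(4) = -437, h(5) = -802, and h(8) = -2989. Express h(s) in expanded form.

h(s) = -5s^3 - 6s^2 - 6s + 3

Write h(s) = as^3 + bs^2 + cs + d. Substituting each data point gives a linear system:
  8a + 4b + 2c + d = -73
  64a + 16b + 4c + d = -437
  125a + 25b + 5c + d = -802
  512a + 64b + 8c + d = -2989
Solving the system yields a = -5, b = -6, c = -6, d = 3.
So h(s) = -5s^3 - 6s^2 - 6s + 3.
Check: h(5) = -802. ✓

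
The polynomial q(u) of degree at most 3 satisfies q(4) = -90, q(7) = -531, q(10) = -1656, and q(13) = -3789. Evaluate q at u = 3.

Using the Lagrange interpolation formula with nodes 4, 7, 10, 13:
  L_0(u) = (u - 7)(u - 10)(u - 13) / -162
  L_1(u) = (u - 4)(u - 10)(u - 13) / 54
  L_2(u) = (u - 4)(u - 7)(u - 13) / -54
  L_3(u) = (u - 4)(u - 7)(u - 10) / 162
Then q(u) = -90·L_0(u) - 531·L_1(u) - 1656·L_2(u) - 3789·L_3(u).
Expanding and collecting terms gives q(u) = -2u^3 + 4u^2 - 5u - 6.
Evaluating at u = 3: q(3) = -39.

-39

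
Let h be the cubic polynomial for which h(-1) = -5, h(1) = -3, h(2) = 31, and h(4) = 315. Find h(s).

h(s) = 5s^3 + s^2 - 4s - 5

Using the Lagrange interpolation formula with nodes -1, 1, 2, 4:
  L_0(s) = (s - 1)(s - 2)(s - 4) / -30
  L_1(s) = (s + 1)(s - 2)(s - 4) / 6
  L_2(s) = (s + 1)(s - 1)(s - 4) / -6
  L_3(s) = (s + 1)(s - 1)(s - 2) / 30
Then h(s) = -5·L_0(s) - 3·L_1(s) + 31·L_2(s) + 315·L_3(s).
Expanding and collecting terms gives h(s) = 5s³ + s² - 4s - 5.
Check: h(2) = 31. ✓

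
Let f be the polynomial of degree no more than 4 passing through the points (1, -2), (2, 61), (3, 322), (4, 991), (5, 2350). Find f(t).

f(t) = 3t^4 + 5t^3 - 6t^2 + t - 5

Write f(t) = at^4 + bt^3 + ct^2 + dt + e. Substituting each data point gives a linear system:
  a + b + c + d + e = -2
  16a + 8b + 4c + 2d + e = 61
  81a + 27b + 9c + 3d + e = 322
  256a + 64b + 16c + 4d + e = 991
  625a + 125b + 25c + 5d + e = 2350
Solving the system yields a = 3, b = 5, c = -6, d = 1, e = -5.
So f(t) = 3t⁴ + 5t³ - 6t² + t - 5.
Check: f(4) = 991. ✓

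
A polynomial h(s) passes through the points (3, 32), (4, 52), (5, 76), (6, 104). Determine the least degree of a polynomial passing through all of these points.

2

Forward differences of the values at s = 3, 4, 5, 6:
  h  : 32  52  76  104
  Δ  : 20  24  28
  Δ^2: 4  4
  Δ^3: 0
The second differences are constant (4) and nonzero, while all higher differences vanish, so the minimal degree is 2.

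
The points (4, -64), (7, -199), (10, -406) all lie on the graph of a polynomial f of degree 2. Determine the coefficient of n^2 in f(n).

Write f(n) = an^2 + bn + c. Substituting each data point gives a linear system:
  16a + 4b + c = -64
  49a + 7b + c = -199
  100a + 10b + c = -406
Solving the system yields a = -4, b = -1, c = 4.
So f(n) = -4n^2 - n + 4.
The leading coefficient is -4.

-4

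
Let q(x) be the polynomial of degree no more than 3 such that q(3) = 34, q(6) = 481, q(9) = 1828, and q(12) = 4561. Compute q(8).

1249

Using the Lagrange interpolation formula with nodes 3, 6, 9, 12:
  L_0(x) = (x - 6)(x - 9)(x - 12) / -162
  L_1(x) = (x - 3)(x - 9)(x - 12) / 54
  L_2(x) = (x - 3)(x - 6)(x - 12) / -54
  L_3(x) = (x - 3)(x - 6)(x - 9) / 162
Then q(x) = 34·L_0(x) + 481·L_1(x) + 1828·L_2(x) + 4561·L_3(x).
Expanding and collecting terms gives q(x) = 3x^3 - 4x^2 - 4x + 1.
Evaluating at x = 8: q(8) = 1249.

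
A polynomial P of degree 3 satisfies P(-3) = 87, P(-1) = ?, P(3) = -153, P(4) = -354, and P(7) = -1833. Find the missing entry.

-9

The 4 known points determine the degree-3 polynomial uniquely.
Write P(s) = as^3 + bs^2 + cs + d. Substituting each data point gives a linear system:
  -27a + 9b - 3c + d = 87
  27a + 9b + 3c + d = -153
  64a + 16b + 4c + d = -354
  343a + 49b + 7c + d = -1833
Solving the system yields a = -5, b = -3, c = 5, d = -6.
So P(s) = -5s^3 - 3s^2 + 5s - 6.
Then P(-1) = -9.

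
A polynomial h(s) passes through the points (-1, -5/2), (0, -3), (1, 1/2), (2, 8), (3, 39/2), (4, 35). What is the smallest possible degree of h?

2

Forward differences of the values at s = -1, 0, 1, 2, 3, 4:
  h  : -5/2  -3  1/2  8  39/2  35
  Δ  : -1/2  7/2  15/2  23/2  31/2
  Δ^2: 4  4  4  4
  Δ^3: 0  0  0
  Δ^4: 0  0
  Δ^5: 0
The second differences are constant (4) and nonzero, while all higher differences vanish, so the minimal degree is 2.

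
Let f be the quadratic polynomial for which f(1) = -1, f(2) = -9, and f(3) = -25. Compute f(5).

Using the Lagrange interpolation formula with nodes 1, 2, 3:
  L_0(n) = (n - 2)(n - 3) / 2
  L_1(n) = (n - 1)(n - 3) / -1
  L_2(n) = (n - 1)(n - 2) / 2
Then f(n) = -1·L_0(n) - 9·L_1(n) - 25·L_2(n).
Expanding and collecting terms gives f(n) = -4n^2 + 4n - 1.
Evaluating at n = 5: f(5) = -81.

-81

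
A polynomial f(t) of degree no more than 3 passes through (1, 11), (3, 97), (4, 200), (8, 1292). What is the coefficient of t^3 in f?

Write f(t) = at^3 + bt^2 + ct + d. Substituting each data point gives a linear system:
  a + b + c + d = 11
  27a + 9b + 3c + d = 97
  64a + 16b + 4c + d = 200
  512a + 64b + 8c + d = 1292
Solving the system yields a = 2, b = 4, c = 1, d = 4.
So f(t) = 2t^3 + 4t^2 + t + 4.
The leading coefficient is 2.

2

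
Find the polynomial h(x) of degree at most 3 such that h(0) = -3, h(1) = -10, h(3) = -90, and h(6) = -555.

Using the Lagrange interpolation formula with nodes 0, 1, 3, 6:
  L_0(x) = (x - 1)(x - 3)(x - 6) / -18
  L_1(x) = x(x - 3)(x - 6) / 10
  L_2(x) = x(x - 1)(x - 6) / -18
  L_3(x) = x(x - 1)(x - 3) / 90
Then h(x) = -3·L_0(x) - 10·L_1(x) - 90·L_2(x) - 555·L_3(x).
Expanding and collecting terms gives h(x) = -2x^3 - 3x^2 - 2x - 3.
Check: h(1) = -10. ✓

h(x) = -2x^3 - 3x^2 - 2x - 3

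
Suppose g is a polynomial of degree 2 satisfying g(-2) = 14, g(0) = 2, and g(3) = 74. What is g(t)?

Write g(t) = at^2 + bt + c. Substituting each data point gives a linear system:
  4a - 2b + c = 14
  c = 2
  9a + 3b + c = 74
Solving the system yields a = 6, b = 6, c = 2.
So g(t) = 6t^2 + 6t + 2.
Check: g(3) = 74. ✓

g(t) = 6t^2 + 6t + 2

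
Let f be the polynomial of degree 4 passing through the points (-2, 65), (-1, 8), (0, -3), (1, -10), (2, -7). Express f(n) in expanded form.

Write f(n) = an^4 + bn^3 + cn^2 + dn + e. Substituting each data point gives a linear system:
  16a - 8b + 4c - 2d + e = 65
  a - b + c - d + e = 8
  e = -3
  a + b + c + d + e = -10
  16a + 8b + 4c + 2d + e = -7
Solving the system yields a = 2, b = -3, c = 0, d = -6, e = -3.
So f(n) = 2n^4 - 3n^3 - 6n - 3.
Check: f(-1) = 8. ✓

f(n) = 2n^4 - 3n^3 - 6n - 3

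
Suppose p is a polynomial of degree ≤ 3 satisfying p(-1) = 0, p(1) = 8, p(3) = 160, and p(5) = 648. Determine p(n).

p(n) = 4n^3 + 6n^2 - 2

Write p(n) = an^3 + bn^2 + cn + d. Substituting each data point gives a linear system:
  -a + b - c + d = 0
  a + b + c + d = 8
  27a + 9b + 3c + d = 160
  125a + 25b + 5c + d = 648
Solving the system yields a = 4, b = 6, c = 0, d = -2.
So p(n) = 4n^3 + 6n^2 - 2.
Check: p(1) = 8. ✓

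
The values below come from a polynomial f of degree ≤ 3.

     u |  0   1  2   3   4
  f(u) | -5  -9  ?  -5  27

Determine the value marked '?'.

-13

On equispaced nodes a degree-3 polynomial has vanishing fourth forward difference, so
  f(0) - 4·f(1) + 6·f(2) - 4·f(3) + f(4) = 0.
Substituting the known values and solving for f(2):
  6·f(2) = -78
  f(2) = -13.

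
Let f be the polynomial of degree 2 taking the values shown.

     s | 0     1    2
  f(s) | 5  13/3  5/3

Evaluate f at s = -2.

1/3

Using the Lagrange interpolation formula with nodes 0, 1, 2:
  L_0(s) = (s - 1)(s - 2) / 2
  L_1(s) = s(s - 2) / -1
  L_2(s) = s(s - 1) / 2
Then f(s) = 5·L_0(s) + 13/3·L_1(s) + 5/3·L_2(s).
Expanding and collecting terms gives f(s) = -s^2 + (1/3)s + 5.
Evaluating at s = -2: f(-2) = 1/3.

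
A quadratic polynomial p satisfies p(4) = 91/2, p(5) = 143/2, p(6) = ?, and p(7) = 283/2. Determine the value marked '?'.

207/2

The 3 known points determine the degree-2 polynomial uniquely.
Write p(s) = as^2 + bs + c. Substituting each data point gives a linear system:
  16a + 4b + c = 91/2
  25a + 5b + c = 143/2
  49a + 7b + c = 283/2
Solving the system yields a = 3, b = -1, c = 3/2.
So p(s) = 3s^2 - s + 3/2.
Then p(6) = 207/2.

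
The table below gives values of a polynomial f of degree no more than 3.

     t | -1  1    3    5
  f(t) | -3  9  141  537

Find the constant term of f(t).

-3

Write f(t) = at^3 + bt^2 + ct + d. Substituting each data point gives a linear system:
  -a + b - c + d = -3
  a + b + c + d = 9
  27a + 9b + 3c + d = 141
  125a + 25b + 5c + d = 537
Solving the system yields a = 3, b = 6, c = 3, d = -3.
So f(t) = 3t^3 + 6t^2 + 3t - 3.
The constant term is -3.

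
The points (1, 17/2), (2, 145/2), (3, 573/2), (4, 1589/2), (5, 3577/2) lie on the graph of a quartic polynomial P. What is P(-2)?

Write P(s) = as^4 + bs^3 + cs^2 + ds + e. Substituting each data point gives a linear system:
  a + b + c + d + e = 17/2
  16a + 8b + 4c + 2d + e = 145/2
  81a + 27b + 9c + 3d + e = 573/2
  256a + 64b + 16c + 4d + e = 1589/2
  625a + 125b + 25c + 5d + e = 3577/2
Solving the system yields a = 2, b = 4, c = 1, d = 3, e = -3/2.
So P(s) = 2s⁴ + 4s³ + s² + 3s - 3/2.
Then P(-2) = -7/2.

-7/2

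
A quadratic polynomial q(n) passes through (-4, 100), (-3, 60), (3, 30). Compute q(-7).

280

Write q(n) = an^2 + bn + c. Substituting each data point gives a linear system:
  16a - 4b + c = 100
  9a - 3b + c = 60
  9a + 3b + c = 30
Solving the system yields a = 5, b = -5, c = 0.
So q(n) = 5n^2 - 5n.
Then q(-7) = 280.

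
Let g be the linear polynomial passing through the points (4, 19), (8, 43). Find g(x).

g(x) = 6x - 5

Write g(x) = ax + b. Substituting each data point gives a linear system:
  4a + b = 19
  8a + b = 43
Solving the system yields a = 6, b = -5.
So g(x) = 6x - 5.
Check: g(8) = 43. ✓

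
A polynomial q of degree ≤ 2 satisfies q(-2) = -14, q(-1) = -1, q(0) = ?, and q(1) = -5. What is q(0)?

The 3 known points determine the degree-2 polynomial uniquely.
Write q(u) = au^2 + bu + c. Substituting each data point gives a linear system:
  4a - 2b + c = -14
  a - b + c = -1
  a + b + c = -5
Solving the system yields a = -5, b = -2, c = 2.
So q(u) = -5u² - 2u + 2.
Then q(0) = 2.

2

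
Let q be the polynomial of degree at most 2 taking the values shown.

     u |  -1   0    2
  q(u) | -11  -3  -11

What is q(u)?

Write q(u) = au^2 + bu + c. Substituting each data point gives a linear system:
  a - b + c = -11
  c = -3
  4a + 2b + c = -11
Solving the system yields a = -4, b = 4, c = -3.
So q(u) = -4u^2 + 4u - 3.
Check: q(2) = -11. ✓

q(u) = -4u^2 + 4u - 3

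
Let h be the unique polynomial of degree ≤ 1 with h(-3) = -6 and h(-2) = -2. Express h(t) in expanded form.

h(t) = 4t + 6

Write h(t) = at + b. Substituting each data point gives a linear system:
  -3a + b = -6
  -2a + b = -2
Solving the system yields a = 4, b = 6.
So h(t) = 4t + 6.
Check: h(-3) = -6. ✓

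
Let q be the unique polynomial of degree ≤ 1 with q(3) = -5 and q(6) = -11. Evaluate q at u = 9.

Using the Lagrange interpolation formula with nodes 3, 6:
  L_0(u) = (u - 6) / -3
  L_1(u) = (u - 3) / 3
Then q(u) = -5·L_0(u) - 11·L_1(u).
Expanding and collecting terms gives q(u) = -2u + 1.
Evaluating at u = 9: q(9) = -17.

-17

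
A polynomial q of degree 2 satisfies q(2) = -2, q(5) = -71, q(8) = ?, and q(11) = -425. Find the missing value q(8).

On equispaced nodes a degree-2 polynomial has vanishing third forward difference, so
  - q(2) + 3·q(5) - 3·q(8) + q(11) = 0.
Substituting the known values and solving for q(8):
  -3·q(8) = 636
  q(8) = -212.

-212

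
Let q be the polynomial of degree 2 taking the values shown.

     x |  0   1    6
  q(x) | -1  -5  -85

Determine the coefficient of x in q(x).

-2

Write q(x) = ax^2 + bx + c. Substituting each data point gives a linear system:
  c = -1
  a + b + c = -5
  36a + 6b + c = -85
Solving the system yields a = -2, b = -2, c = -1.
So q(x) = -2x² - 2x - 1.
The coefficient of x is -2.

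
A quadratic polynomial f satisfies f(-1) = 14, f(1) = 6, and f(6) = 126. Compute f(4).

54

Write f(t) = at^2 + bt + c. Substituting each data point gives a linear system:
  a - b + c = 14
  a + b + c = 6
  36a + 6b + c = 126
Solving the system yields a = 4, b = -4, c = 6.
So f(t) = 4t^2 - 4t + 6.
Then f(4) = 54.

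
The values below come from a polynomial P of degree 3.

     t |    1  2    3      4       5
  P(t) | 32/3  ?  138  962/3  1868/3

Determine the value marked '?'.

The 4 known points determine the degree-3 polynomial uniquely.
Write P(t) = at^3 + bt^2 + ct + d. Substituting each data point gives a linear system:
  a + b + c + d = 32/3
  27a + 9b + 3c + d = 138
  64a + 16b + 4c + d = 962/3
  125a + 25b + 5c + d = 1868/3
Solving the system yields a = 5, b = -1/3, c = 0, d = 6.
So P(t) = 5t^3 - (1/3)t^2 + 6.
Then P(2) = 134/3.

134/3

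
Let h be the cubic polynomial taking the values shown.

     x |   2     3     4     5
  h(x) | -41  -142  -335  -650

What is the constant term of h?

Write h(x) = ax^3 + bx^2 + cx + d. Substituting each data point gives a linear system:
  8a + 4b + 2c + d = -41
  27a + 9b + 3c + d = -142
  64a + 16b + 4c + d = -335
  125a + 25b + 5c + d = -650
Solving the system yields a = -5, b = -1, c = -1, d = 5.
So h(x) = -5x^3 - x^2 - x + 5.
The constant term is 5.

5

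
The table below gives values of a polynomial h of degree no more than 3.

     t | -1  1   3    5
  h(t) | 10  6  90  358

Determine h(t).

h(t) = 2t^3 + 5t^2 - 4t + 3

Using the Lagrange interpolation formula with nodes -1, 1, 3, 5:
  L_0(t) = (t - 1)(t - 3)(t - 5) / -48
  L_1(t) = (t + 1)(t - 3)(t - 5) / 16
  L_2(t) = (t + 1)(t - 1)(t - 5) / -16
  L_3(t) = (t + 1)(t - 1)(t - 3) / 48
Then h(t) = 10·L_0(t) + 6·L_1(t) + 90·L_2(t) + 358·L_3(t).
Expanding and collecting terms gives h(t) = 2t³ + 5t² - 4t + 3.
Check: h(3) = 90. ✓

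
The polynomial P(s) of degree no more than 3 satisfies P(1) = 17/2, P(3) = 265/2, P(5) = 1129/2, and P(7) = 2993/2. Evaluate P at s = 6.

956

Using the Lagrange interpolation formula with nodes 1, 3, 5, 7:
  L_0(s) = (s - 3)(s - 5)(s - 7) / -48
  L_1(s) = (s - 1)(s - 5)(s - 7) / 16
  L_2(s) = (s - 1)(s - 3)(s - 7) / -16
  L_3(s) = (s - 1)(s - 3)(s - 5) / 48
Then P(s) = 17/2·L_0(s) + 265/2·L_1(s) + 1129/2·L_2(s) + 2993/2·L_3(s).
Expanding and collecting terms gives P(s) = 4s³ + (5/2)s² + 2.
Evaluating at s = 6: P(6) = 956.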